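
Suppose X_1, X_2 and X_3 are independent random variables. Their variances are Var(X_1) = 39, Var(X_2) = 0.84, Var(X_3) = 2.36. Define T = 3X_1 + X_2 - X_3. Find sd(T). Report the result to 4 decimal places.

By independence, Var(T) = (3)²Var(X_1) + (1)²Var(X_2) + (-1)²Var(X_3)
= (3)²·39 + (1)²·0.84 + (-1)²·2.36 = 354.2
sd(T) = √354.2 ≈ 18.8202

18.8202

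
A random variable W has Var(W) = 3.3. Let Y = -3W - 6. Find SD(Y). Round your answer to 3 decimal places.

5.450

Var(-3W - 6) = (-3)²·3.3 = 29.7
SD(Y) = √29.7 ≈ 5.450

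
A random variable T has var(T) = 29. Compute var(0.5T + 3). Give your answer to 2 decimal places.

7.25

var(0.5T + 3) = (0.5)²·var(T) = 0.25·29 = 7.25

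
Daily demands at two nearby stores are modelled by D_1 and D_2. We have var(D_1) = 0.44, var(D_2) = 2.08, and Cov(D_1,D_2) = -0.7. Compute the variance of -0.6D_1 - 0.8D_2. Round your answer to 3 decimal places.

var(-0.6D_1 - 0.8D_2) = (-0.6)²·var(D_1) + (-0.8)²·var(D_2) + 2·(-0.6)·(-0.8)·Cov(D_1,D_2)
= 0.36·0.44 + 0.64·2.08 + 0.96·-0.7 = 0.8176

0.818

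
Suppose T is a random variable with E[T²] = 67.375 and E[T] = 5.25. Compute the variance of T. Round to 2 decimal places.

39.81

Var(T) = 67.375 − (5.25)² = 39.8125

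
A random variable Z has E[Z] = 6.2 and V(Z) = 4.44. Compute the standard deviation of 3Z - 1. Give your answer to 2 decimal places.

6.32

V(3Z - 1) = (3)²·4.44 = 39.96
SD(3Z - 1) = √39.96 ≈ 6.32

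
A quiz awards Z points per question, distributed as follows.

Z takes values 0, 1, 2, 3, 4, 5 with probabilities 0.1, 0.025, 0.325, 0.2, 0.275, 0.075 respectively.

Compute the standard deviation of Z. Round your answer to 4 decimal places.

E[Z] = (0)(0.1) + (1)(0.025) + (2)(0.325) + (3)(0.2) + (4)(0.275) + (5)(0.075) = 2.75
E[Z²] = (0)²(0.1) + (1)²(0.025) + (2)²(0.325) + (3)²(0.2) + (4)²(0.275) + (5)²(0.075) = 9.4
var(Z) = E[Z²] − (E[Z])² = 9.4 − (2.75)² = 1.8375
σ(Z) = √1.8375 ≈ 1.3555

1.3555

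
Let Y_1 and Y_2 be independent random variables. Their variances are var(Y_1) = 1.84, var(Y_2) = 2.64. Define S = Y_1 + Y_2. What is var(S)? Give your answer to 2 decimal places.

By independence, var(S) = (1)²var(Y_1) + (1)²var(Y_2)
= (1)²·1.84 + (1)²·2.64 = 4.48

4.48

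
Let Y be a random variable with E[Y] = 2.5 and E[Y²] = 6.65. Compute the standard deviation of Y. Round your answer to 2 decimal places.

Var(Y) = 6.65 − (2.5)² = 0.4
SD(Y) = √0.4 ≈ 0.63

0.63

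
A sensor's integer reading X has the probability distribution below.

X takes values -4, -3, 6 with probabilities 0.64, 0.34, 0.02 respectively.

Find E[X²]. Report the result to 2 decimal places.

E[X²] = (-4)²(0.64) + (-3)²(0.34) + (6)²(0.02) = 14.02

14.02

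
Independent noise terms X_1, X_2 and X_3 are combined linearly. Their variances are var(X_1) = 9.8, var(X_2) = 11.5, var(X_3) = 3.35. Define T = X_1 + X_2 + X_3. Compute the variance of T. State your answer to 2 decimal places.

By independence, var(T) = (1)²var(X_1) + (1)²var(X_2) + (1)²var(X_3)
= (1)²·9.8 + (1)²·11.5 + (1)²·3.35 = 24.65

24.65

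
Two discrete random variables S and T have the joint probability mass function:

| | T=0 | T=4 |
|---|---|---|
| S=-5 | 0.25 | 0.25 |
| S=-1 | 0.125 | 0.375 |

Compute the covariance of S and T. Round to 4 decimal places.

E[S] = -3,  E[T] = 2.5
E[ST] = -6.5
cov(S,T) = E[ST] − E[S]E[T] = -6.5 − (-3)(2.5) = 1

1.0000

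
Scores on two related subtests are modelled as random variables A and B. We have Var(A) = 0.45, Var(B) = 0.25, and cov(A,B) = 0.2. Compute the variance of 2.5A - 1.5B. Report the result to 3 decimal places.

Var(2.5A - 1.5B) = (2.5)²·Var(A) + (-1.5)²·Var(B) + 2·(2.5)·(-1.5)·cov(A,B)
= 6.25·0.45 + 2.25·0.25 + -7.5·0.2 = 1.875

1.875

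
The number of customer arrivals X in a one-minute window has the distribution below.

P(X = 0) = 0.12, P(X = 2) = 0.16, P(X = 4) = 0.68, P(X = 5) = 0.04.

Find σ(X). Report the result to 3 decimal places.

1.422

E[X] = (0)(0.12) + (2)(0.16) + (4)(0.68) + (5)(0.04) = 3.24
E[X²] = (0)²(0.12) + (2)²(0.16) + (4)²(0.68) + (5)²(0.04) = 12.52
Var(X) = E[X²] − (E[X])² = 12.52 − (3.24)² = 2.0224
σ(X) = √2.0224 ≈ 1.422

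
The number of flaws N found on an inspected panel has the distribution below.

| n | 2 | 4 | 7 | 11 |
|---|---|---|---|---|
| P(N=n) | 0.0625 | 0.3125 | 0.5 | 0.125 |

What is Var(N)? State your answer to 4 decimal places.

E[N] = (2)(0.0625) + (4)(0.3125) + (7)(0.5) + (11)(0.125) = 6.25
E[N²] = (2)²(0.0625) + (4)²(0.3125) + (7)²(0.5) + (11)²(0.125) = 44.875
Var(N) = E[N²] − (E[N])² = 44.875 − (6.25)² = 5.8125

5.8125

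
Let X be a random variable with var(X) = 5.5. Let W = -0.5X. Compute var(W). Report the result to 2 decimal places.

1.38

var(-0.5X) = (-0.5)²·var(X) = 0.25·5.5 = 1.375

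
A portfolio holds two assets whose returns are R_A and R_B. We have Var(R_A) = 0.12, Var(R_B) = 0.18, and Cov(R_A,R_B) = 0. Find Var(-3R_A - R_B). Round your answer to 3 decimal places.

Var(-3R_A - R_B) = (-3)²·Var(R_A) + (-1)²·Var(R_B) + 2·(-3)·(-1)·Cov(R_A,R_B)
= 9·0.12 + 1·0.18 + 6·0 = 1.26

1.260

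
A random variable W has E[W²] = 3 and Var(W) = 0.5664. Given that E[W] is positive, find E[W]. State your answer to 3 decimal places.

1.560

(E[W])² = E[W²] − Var(W) = 3 − 0.5664 = 2.4336
E[W] = √2.4336 = 1.56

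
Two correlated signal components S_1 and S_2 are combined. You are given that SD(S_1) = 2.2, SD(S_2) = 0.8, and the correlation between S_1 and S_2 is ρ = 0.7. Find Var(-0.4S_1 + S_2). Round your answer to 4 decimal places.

0.4288

Var(S_1) = (2.2)² = 4.84;  Var(S_2) = (0.8)² = 0.64
Cov(S_1,S_2) = ρ·SD(S_1)·SD(S_2) = 0.7·2.2·0.8 = 1.232
Var(-0.4S_1 + S_2) = (-0.4)²·Var(S_1) + (1)²·Var(S_2) + 2·(-0.4)·(1)·Cov(S_1,S_2)
= 0.16·4.84 + 1·0.64 + -0.8·1.232 = 0.4288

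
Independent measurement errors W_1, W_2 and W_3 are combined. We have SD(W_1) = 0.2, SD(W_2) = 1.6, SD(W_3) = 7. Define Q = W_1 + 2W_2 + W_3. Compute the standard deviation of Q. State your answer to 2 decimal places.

var(W_1) = 0.04, var(W_2) = 2.56, var(W_3) = 49
By independence, var(Q) = (1)²var(W_1) + (2)²var(W_2) + (1)²var(W_3)
= (1)²·0.04 + (2)²·2.56 + (1)²·49 = 59.28
SD(Q) = √59.28 ≈ 7.70

7.70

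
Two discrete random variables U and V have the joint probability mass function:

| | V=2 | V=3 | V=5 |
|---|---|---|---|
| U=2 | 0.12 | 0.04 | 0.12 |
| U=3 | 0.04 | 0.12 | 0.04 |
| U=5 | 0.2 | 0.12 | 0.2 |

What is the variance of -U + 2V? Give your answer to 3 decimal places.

8.438

E[U] = 3.76,  E[V] = 3.36,  E[UV] = 12.64
Var(U) = 15.92 − (3.76)² = 1.7824;  Var(V) = 12.96 − (3.36)² = 1.6704
Cov(U,V) = 12.64 − (3.76)(3.36) = 0.0064
Var(-U + 2V) = (-1)²·1.7824 + (2)²·1.6704 + 2·(-1)·(2)·0.0064 = 8.4384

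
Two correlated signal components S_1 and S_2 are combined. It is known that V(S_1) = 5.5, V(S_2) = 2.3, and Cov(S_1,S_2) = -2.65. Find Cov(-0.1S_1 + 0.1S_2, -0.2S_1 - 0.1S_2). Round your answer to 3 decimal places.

0.114

Cov(-0.1S_1 + 0.1S_2, -0.2S_1 - 0.1S_2) = (-0.1)(-0.2)V(S_1) + (0.1)(-0.1)V(S_2) + [(-0.1)(-0.1) + (0.1)(-0.2)]Cov(S_1,S_2)
= 0.02·5.5 + -0.01·2.3 + -0.01·-2.65 = 0.1135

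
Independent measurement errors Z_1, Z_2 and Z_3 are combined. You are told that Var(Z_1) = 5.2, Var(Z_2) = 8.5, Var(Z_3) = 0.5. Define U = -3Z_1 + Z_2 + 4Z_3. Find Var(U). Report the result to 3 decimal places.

63.300

By independence, Var(U) = (-3)²Var(Z_1) + (1)²Var(Z_2) + (4)²Var(Z_3)
= (-3)²·5.2 + (1)²·8.5 + (4)²·0.5 = 63.3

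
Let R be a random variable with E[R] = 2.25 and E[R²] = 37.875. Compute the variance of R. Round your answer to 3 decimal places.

var(R) = 37.875 − (2.25)² = 32.8125

32.813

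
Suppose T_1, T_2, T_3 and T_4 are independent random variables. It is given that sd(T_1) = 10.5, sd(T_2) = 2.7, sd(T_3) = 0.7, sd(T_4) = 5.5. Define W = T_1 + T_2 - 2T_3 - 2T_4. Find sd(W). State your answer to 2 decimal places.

Var(T_1) = 110.25, Var(T_2) = 7.29, Var(T_3) = 0.49, Var(T_4) = 30.25
By independence, Var(W) = (1)²Var(T_1) + (1)²Var(T_2) + (-2)²Var(T_3) + (-2)²Var(T_4)
= (1)²·110.25 + (1)²·7.29 + (-2)²·0.49 + (-2)²·30.25 = 240.5
sd(W) = √240.5 ≈ 15.51

15.51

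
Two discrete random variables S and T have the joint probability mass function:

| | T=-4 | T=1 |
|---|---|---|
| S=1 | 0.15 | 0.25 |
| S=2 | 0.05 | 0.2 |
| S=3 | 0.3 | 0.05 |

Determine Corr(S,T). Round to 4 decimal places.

E[S] = 1.95,  E[T] = -1.5
E[ST] = -3.8
Cov(S,T) = E[ST] − E[S]E[T] = -3.8 − (1.95)(-1.5) = -0.875
V(S) = 0.7475,  V(T) = 6.25
ρ = -0.875 / √(0.7475·6.25) ≈ -0.4048

-0.4048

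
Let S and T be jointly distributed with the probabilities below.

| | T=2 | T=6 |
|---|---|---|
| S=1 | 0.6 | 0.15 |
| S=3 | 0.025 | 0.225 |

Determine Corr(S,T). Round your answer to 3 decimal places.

E[S] = 1.5,  E[T] = 3.5
E[ST] = 6.3
Cov(S,T) = E[ST] − E[S]E[T] = 6.3 − (1.5)(3.5) = 1.05
Var(S) = 0.75,  Var(T) = 3.75
ρ = 1.05 / √(0.75·3.75) ≈ 0.626

0.626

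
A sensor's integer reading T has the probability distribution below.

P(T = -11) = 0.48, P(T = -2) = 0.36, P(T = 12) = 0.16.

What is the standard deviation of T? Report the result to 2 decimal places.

E[T] = (-11)(0.48) + (-2)(0.36) + (12)(0.16) = -4.08
E[T²] = (-11)²(0.48) + (-2)²(0.36) + (12)²(0.16) = 82.56
Var(T) = E[T²] − (E[T])² = 82.56 − (-4.08)² = 65.9136
σ(T) = √65.9136 ≈ 8.12

8.12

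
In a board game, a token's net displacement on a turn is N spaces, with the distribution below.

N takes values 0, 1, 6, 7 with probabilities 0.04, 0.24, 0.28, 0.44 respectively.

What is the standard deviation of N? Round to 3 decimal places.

2.623

E[N] = (0)(0.04) + (1)(0.24) + (6)(0.28) + (7)(0.44) = 5
E[N²] = (0)²(0.04) + (1)²(0.24) + (6)²(0.28) + (7)²(0.44) = 31.88
Var(N) = E[N²] − (E[N])² = 31.88 − (5)² = 6.88
sd(N) = √6.88 ≈ 2.623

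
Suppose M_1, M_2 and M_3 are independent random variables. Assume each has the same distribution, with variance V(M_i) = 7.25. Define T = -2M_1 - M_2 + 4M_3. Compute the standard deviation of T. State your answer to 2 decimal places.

12.34

By independence, V(T) = (-2)²V(M_1) + (-1)²V(M_2) + (4)²V(M_3)
= (-2)²·7.25 + (-1)²·7.25 + (4)²·7.25 = 152.25
σ(T) = √152.25 ≈ 12.34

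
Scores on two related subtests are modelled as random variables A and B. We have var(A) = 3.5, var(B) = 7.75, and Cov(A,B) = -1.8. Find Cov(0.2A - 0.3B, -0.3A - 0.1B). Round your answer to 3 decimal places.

-0.104

Cov(0.2A - 0.3B, -0.3A - 0.1B) = (0.2)(-0.3)var(A) + (-0.3)(-0.1)var(B) + [(0.2)(-0.1) + (-0.3)(-0.3)]Cov(A,B)
= -0.06·3.5 + 0.03·7.75 + 0.07·-1.8 = -0.1035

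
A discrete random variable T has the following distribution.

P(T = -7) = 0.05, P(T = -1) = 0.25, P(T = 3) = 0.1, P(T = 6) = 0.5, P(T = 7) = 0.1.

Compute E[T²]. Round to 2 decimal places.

26.50

E[T²] = (-7)²(0.05) + (-1)²(0.25) + (3)²(0.1) + (6)²(0.5) + (7)²(0.1) = 26.5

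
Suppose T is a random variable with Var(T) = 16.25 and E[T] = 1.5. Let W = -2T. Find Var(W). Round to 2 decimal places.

65.00

Var(-2T) = (-2)²·Var(T) = 4·16.25 = 65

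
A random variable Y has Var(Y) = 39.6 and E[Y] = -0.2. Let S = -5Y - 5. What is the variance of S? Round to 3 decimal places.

Var(-5Y - 5) = (-5)²·Var(Y) = 25·39.6 = 990

990.000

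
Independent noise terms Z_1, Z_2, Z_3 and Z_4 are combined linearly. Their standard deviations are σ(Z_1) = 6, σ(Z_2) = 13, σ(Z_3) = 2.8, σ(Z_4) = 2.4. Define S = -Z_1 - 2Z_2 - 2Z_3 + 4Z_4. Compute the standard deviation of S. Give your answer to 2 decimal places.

28.91

V(Z_1) = 36, V(Z_2) = 169, V(Z_3) = 7.84, V(Z_4) = 5.76
By independence, V(S) = (-1)²V(Z_1) + (-2)²V(Z_2) + (-2)²V(Z_3) + (4)²V(Z_4)
= (-1)²·36 + (-2)²·169 + (-2)²·7.84 + (4)²·5.76 = 835.52
σ(S) = √835.52 ≈ 28.91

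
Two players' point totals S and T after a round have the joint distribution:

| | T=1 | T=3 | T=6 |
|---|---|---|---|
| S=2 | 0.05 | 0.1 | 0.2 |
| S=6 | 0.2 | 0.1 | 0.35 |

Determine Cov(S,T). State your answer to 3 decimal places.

E[S] = 4.6,  E[T] = 4.15
E[ST] = 18.7
Cov(S,T) = E[ST] − E[S]E[T] = 18.7 − (4.6)(4.15) = -0.39

-0.390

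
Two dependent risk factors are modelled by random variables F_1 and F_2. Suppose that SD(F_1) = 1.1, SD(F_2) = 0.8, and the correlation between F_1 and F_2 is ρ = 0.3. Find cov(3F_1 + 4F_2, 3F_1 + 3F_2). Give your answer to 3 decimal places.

24.114

V(F_1) = (1.1)² = 1.21;  V(F_2) = (0.8)² = 0.64
cov(F_1,F_2) = ρ·SD(F_1)·SD(F_2) = 0.3·1.1·0.8 = 0.264
cov(3F_1 + 4F_2, 3F_1 + 3F_2) = (3)(3)V(F_1) + (4)(3)V(F_2) + [(3)(3) + (4)(3)]cov(F_1,F_2)
= 9·1.21 + 12·0.64 + 21·0.264 = 24.114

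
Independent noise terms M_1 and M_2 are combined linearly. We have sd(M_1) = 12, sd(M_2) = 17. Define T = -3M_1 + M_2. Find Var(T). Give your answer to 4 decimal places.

1585.0000

Var(M_1) = 144, Var(M_2) = 289
By independence, Var(T) = (-3)²Var(M_1) + (1)²Var(M_2)
= (-3)²·144 + (1)²·289 = 1585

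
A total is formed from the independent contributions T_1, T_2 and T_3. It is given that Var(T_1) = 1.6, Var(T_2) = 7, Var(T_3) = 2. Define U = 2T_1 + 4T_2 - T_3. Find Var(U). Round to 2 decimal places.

120.40

By independence, Var(U) = (2)²Var(T_1) + (4)²Var(T_2) + (-1)²Var(T_3)
= (2)²·1.6 + (4)²·7 + (-1)²·2 = 120.4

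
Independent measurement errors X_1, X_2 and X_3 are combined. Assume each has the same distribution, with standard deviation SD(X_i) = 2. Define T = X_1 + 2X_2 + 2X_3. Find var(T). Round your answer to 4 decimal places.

var(X_i) = (2)² = 4
By independence, var(T) = (1)²var(X_1) + (2)²var(X_2) + (2)²var(X_3)
= (1)²·4 + (2)²·4 + (2)²·4 = 36

36.0000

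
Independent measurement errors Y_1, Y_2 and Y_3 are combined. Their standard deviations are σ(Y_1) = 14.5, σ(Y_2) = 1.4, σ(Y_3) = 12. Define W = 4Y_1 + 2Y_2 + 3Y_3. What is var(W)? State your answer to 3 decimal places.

var(Y_1) = 210.25, var(Y_2) = 1.96, var(Y_3) = 144
By independence, var(W) = (4)²var(Y_1) + (2)²var(Y_2) + (3)²var(Y_3)
= (4)²·210.25 + (2)²·1.96 + (3)²·144 = 4667.84

4667.840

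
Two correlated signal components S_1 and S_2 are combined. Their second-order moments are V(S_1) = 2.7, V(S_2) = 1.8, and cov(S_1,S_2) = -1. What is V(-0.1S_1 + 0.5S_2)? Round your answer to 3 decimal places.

0.577

V(-0.1S_1 + 0.5S_2) = (-0.1)²·V(S_1) + (0.5)²·V(S_2) + 2·(-0.1)·(0.5)·cov(S_1,S_2)
= 0.01·2.7 + 0.25·1.8 + -0.1·-1 = 0.577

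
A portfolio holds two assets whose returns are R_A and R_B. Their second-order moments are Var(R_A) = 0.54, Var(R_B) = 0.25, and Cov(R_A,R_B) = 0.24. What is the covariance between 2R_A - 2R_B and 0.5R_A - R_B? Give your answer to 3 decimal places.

0.320

Cov(2R_A - 2R_B, 0.5R_A - R_B) = (2)(0.5)Var(R_A) + (-2)(-1)Var(R_B) + [(2)(-1) + (-2)(0.5)]Cov(R_A,R_B)
= 1·0.54 + 2·0.25 + -3·0.24 = 0.32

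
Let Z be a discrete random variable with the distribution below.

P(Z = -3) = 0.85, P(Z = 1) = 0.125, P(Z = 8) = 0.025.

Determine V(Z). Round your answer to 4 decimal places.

E[Z] = (-3)(0.85) + (1)(0.125) + (8)(0.025) = -2.225
E[Z²] = (-3)²(0.85) + (1)²(0.125) + (8)²(0.025) = 9.375
V(Z) = E[Z²] − (E[Z])² = 9.375 − (-2.225)² = 4.424375

4.4244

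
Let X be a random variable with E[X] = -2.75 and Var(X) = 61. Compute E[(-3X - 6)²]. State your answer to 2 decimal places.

554.06

E[-3X - 6] = -3·-2.75 − 6 = 2.25
Var(-3X - 6) = (-3)²·61 = 549
E[(-3X - 6)²] = Var((-3X - 6)) + (E[(-3X - 6)])² = 549 + (2.25)² = 554.0625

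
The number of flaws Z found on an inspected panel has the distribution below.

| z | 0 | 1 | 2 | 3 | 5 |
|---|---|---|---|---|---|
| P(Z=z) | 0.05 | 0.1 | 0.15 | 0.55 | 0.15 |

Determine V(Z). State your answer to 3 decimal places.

E[Z] = (0)(0.05) + (1)(0.1) + (2)(0.15) + (3)(0.55) + (5)(0.15) = 2.8
E[Z²] = (0)²(0.05) + (1)²(0.1) + (2)²(0.15) + (3)²(0.55) + (5)²(0.15) = 9.4
V(Z) = E[Z²] − (E[Z])² = 9.4 − (2.8)² = 1.56

1.560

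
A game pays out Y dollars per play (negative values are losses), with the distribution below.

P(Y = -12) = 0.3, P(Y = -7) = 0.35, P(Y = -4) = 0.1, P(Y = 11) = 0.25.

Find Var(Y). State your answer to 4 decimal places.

78.5100

E[Y] = (-12)(0.3) + (-7)(0.35) + (-4)(0.1) + (11)(0.25) = -3.7
E[Y²] = (-12)²(0.3) + (-7)²(0.35) + (-4)²(0.1) + (11)²(0.25) = 92.2
Var(Y) = E[Y²] − (E[Y])² = 92.2 − (-3.7)² = 78.51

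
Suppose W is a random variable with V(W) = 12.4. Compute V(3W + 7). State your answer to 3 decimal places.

V(3W + 7) = (3)²·V(W) = 9·12.4 = 111.6

111.600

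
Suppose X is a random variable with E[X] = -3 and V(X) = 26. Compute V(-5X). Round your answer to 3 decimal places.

V(-5X) = (-5)²·V(X) = 25·26 = 650

650.000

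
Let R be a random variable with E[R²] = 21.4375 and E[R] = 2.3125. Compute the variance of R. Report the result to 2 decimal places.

16.09

Var(R) = 21.4375 − (2.3125)² = 16.08984375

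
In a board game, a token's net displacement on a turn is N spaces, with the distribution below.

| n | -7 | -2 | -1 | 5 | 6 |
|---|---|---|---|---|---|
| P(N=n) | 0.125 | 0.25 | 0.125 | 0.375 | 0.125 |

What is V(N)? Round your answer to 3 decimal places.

19.859

E[N] = (-7)(0.125) + (-2)(0.25) + (-1)(0.125) + (5)(0.375) + (6)(0.125) = 1.125
E[N²] = (-7)²(0.125) + (-2)²(0.25) + (-1)²(0.125) + (5)²(0.375) + (6)²(0.125) = 21.125
V(N) = E[N²] − (E[N])² = 21.125 − (1.125)² = 19.859375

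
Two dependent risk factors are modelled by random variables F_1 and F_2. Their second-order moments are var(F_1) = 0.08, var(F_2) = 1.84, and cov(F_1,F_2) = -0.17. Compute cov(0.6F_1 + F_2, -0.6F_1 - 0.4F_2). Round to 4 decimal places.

-0.6220

cov(0.6F_1 + F_2, -0.6F_1 - 0.4F_2) = (0.6)(-0.6)var(F_1) + (1)(-0.4)var(F_2) + [(0.6)(-0.4) + (1)(-0.6)]cov(F_1,F_2)
= -0.36·0.08 + -0.4·1.84 + -0.84·-0.17 = -0.622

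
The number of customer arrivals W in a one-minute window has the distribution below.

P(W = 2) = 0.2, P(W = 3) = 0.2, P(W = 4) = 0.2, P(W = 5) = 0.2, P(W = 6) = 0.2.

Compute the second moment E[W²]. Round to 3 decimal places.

18.000

E[W²] = (2)²(0.2) + (3)²(0.2) + (4)²(0.2) + (5)²(0.2) + (6)²(0.2) = 18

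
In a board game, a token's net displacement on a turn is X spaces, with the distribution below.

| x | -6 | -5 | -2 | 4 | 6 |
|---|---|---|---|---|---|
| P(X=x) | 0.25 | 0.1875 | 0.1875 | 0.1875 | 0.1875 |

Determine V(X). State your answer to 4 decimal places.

E[X] = (-6)(0.25) + (-5)(0.1875) + (-2)(0.1875) + (4)(0.1875) + (6)(0.1875) = -0.9375
E[X²] = (-6)²(0.25) + (-5)²(0.1875) + (-2)²(0.1875) + (4)²(0.1875) + (6)²(0.1875) = 24.1875
V(X) = E[X²] − (E[X])² = 24.1875 − (-0.9375)² = 23.30859375

23.3086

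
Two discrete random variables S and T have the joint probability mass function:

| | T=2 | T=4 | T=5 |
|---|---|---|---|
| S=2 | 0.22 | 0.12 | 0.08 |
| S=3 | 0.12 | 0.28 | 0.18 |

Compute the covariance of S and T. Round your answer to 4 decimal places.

E[S] = 2.58,  E[T] = 3.58
E[ST] = 9.42
Cov(S,T) = E[ST] − E[S]E[T] = 9.42 − (2.58)(3.58) = 0.1836

0.1836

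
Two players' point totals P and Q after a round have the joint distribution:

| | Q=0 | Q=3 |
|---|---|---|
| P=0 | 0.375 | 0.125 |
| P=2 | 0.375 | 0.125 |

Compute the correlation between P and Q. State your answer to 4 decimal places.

E[P] = 1,  E[Q] = 0.75
E[PQ] = 0.75
Cov(P,Q) = E[PQ] − E[P]E[Q] = 0.75 − (1)(0.75) = 0
Var(P) = 1,  Var(Q) = 1.6875
ρ = 0 / √(1·1.6875) ≈ 0.0000

0.0000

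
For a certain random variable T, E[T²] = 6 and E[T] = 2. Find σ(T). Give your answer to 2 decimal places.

Var(T) = 6 − (2)² = 2
σ(T) = √2 ≈ 1.41

1.41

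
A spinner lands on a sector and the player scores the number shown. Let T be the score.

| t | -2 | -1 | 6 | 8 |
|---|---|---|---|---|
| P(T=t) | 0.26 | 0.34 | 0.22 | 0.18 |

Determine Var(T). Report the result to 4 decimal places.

E[T] = (-2)(0.26) + (-1)(0.34) + (6)(0.22) + (8)(0.18) = 1.9
E[T²] = (-2)²(0.26) + (-1)²(0.34) + (6)²(0.22) + (8)²(0.18) = 20.82
Var(T) = E[T²] − (E[T])² = 20.82 − (1.9)² = 17.21

17.2100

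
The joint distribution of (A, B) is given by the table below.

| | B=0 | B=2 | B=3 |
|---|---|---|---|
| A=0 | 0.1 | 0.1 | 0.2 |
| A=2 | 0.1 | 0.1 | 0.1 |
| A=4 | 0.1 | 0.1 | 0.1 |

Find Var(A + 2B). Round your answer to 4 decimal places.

E[A] = 1.8,  E[B] = 1.8,  E[AB] = 3
Var(A) = 6 − (1.8)² = 2.76;  Var(B) = 4.8 − (1.8)² = 1.56
Cov(A,B) = 3 − (1.8)(1.8) = -0.24
Var(A + 2B) = (1)²·2.76 + (2)²·1.56 + 2·(1)·(2)·-0.24 = 8.04

8.0400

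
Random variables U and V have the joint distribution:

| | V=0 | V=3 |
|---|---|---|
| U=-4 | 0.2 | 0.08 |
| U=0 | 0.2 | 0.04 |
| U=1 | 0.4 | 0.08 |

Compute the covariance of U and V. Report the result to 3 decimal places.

-0.336

E[U] = -0.64,  E[V] = 0.6
E[UV] = -0.72
Cov(U,V) = E[UV] − E[U]E[V] = -0.72 − (-0.64)(0.6) = -0.336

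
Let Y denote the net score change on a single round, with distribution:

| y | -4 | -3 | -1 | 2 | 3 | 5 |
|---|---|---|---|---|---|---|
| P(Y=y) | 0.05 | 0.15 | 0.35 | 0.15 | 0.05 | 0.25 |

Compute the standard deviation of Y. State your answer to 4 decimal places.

3.0512

E[Y] = (-4)(0.05) + (-3)(0.15) + (-1)(0.35) + (2)(0.15) + (3)(0.05) + (5)(0.25) = 0.7
E[Y²] = (-4)²(0.05) + (-3)²(0.15) + (-1)²(0.35) + (2)²(0.15) + (3)²(0.05) + (5)²(0.25) = 9.8
V(Y) = E[Y²] − (E[Y])² = 9.8 − (0.7)² = 9.31
SD(Y) = √9.31 ≈ 3.0512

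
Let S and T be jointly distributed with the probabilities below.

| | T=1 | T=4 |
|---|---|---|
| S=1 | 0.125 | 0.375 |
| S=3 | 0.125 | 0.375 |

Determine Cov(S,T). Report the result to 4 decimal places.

0.0000

E[S] = 2,  E[T] = 3.25
E[ST] = 6.5
Cov(S,T) = E[ST] − E[S]E[T] = 6.5 − (2)(3.25) = 0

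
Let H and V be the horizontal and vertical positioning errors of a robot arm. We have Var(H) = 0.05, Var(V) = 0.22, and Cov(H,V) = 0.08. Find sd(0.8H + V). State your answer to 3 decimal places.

0.616

Var(0.8H + V) = (0.8)²·Var(H) + (1)²·Var(V) + 2·(0.8)·(1)·Cov(H,V)
= 0.64·0.05 + 1·0.22 + 1.6·0.08 = 0.38
sd(0.8H + V) = √0.38 ≈ 0.616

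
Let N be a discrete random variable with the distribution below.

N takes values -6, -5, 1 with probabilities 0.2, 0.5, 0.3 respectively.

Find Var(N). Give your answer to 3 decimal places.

E[N] = (-6)(0.2) + (-5)(0.5) + (1)(0.3) = -3.4
E[N²] = (-6)²(0.2) + (-5)²(0.5) + (1)²(0.3) = 20
Var(N) = E[N²] − (E[N])² = 20 − (-3.4)² = 8.44

8.440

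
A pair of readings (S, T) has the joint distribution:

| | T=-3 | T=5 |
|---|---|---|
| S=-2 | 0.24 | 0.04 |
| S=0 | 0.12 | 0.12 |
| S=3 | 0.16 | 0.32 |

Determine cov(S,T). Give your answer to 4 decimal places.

E[S] = 0.88,  E[T] = 0.84
E[ST] = 4.4
cov(S,T) = E[ST] − E[S]E[T] = 4.4 − (0.88)(0.84) = 3.6608

3.6608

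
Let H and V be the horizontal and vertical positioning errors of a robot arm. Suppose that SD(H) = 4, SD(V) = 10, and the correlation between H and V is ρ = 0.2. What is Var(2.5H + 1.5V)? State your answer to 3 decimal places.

385.000

Var(H) = (4)² = 16;  Var(V) = (10)² = 100
cov(H,V) = ρ·SD(H)·SD(V) = 0.2·4·10 = 8
Var(2.5H + 1.5V) = (2.5)²·Var(H) + (1.5)²·Var(V) + 2·(2.5)·(1.5)·cov(H,V)
= 6.25·16 + 2.25·100 + 7.5·8 = 385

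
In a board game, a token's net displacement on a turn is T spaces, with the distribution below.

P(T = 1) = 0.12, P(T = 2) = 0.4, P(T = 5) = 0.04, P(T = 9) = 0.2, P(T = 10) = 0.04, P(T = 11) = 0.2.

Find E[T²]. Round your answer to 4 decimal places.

E[T²] = (1)²(0.12) + (2)²(0.4) + (5)²(0.04) + (9)²(0.2) + (10)²(0.04) + (11)²(0.2) = 47.12

47.1200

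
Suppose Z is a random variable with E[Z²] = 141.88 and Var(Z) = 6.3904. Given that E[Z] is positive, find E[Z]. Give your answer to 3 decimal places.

11.640

(E[Z])² = E[Z²] − Var(Z) = 141.88 − 6.3904 = 135.4896
E[Z] = √135.4896 = 11.64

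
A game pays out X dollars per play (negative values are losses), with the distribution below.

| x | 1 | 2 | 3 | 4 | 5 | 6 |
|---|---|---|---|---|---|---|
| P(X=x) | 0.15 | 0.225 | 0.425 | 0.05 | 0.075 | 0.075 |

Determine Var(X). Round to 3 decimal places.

E[X] = (1)(0.15) + (2)(0.225) + (3)(0.425) + (4)(0.05) + (5)(0.075) + (6)(0.075) = 2.9
E[X²] = (1)²(0.15) + (2)²(0.225) + (3)²(0.425) + (4)²(0.05) + (5)²(0.075) + (6)²(0.075) = 10.25
Var(X) = E[X²] − (E[X])² = 10.25 − (2.9)² = 1.84

1.840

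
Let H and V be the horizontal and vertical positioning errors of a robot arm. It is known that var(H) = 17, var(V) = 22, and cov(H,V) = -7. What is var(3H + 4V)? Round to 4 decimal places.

var(3H + 4V) = (3)²·var(H) + (4)²·var(V) + 2·(3)·(4)·cov(H,V)
= 9·17 + 16·22 + 24·-7 = 337

337.0000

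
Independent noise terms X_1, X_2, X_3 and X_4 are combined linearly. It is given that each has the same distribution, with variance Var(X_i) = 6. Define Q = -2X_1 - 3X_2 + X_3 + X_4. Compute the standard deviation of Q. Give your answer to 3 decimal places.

By independence, Var(Q) = (-2)²Var(X_1) + (-3)²Var(X_2) + (1)²Var(X_3) + (1)²Var(X_4)
= (-2)²·6 + (-3)²·6 + (1)²·6 + (1)²·6 = 90
SD(Q) = √90 ≈ 9.487

9.487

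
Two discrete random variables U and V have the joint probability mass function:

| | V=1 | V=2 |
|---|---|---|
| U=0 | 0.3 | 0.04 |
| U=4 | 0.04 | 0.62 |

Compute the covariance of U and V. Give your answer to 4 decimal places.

0.7376

E[U] = 2.64,  E[V] = 1.66
E[UV] = 5.12
cov(U,V) = E[UV] − E[U]E[V] = 5.12 − (2.64)(1.66) = 0.7376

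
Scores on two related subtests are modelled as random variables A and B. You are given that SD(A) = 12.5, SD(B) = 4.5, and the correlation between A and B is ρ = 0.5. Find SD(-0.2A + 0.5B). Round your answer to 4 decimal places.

var(A) = (12.5)² = 156.25;  var(B) = (4.5)² = 20.25
Cov(A,B) = ρ·SD(A)·SD(B) = 0.5·12.5·4.5 = 28.125
var(-0.2A + 0.5B) = (-0.2)²·var(A) + (0.5)²·var(B) + 2·(-0.2)·(0.5)·Cov(A,B)
= 0.04·156.25 + 0.25·20.25 + -0.2·28.125 = 5.6875
SD(-0.2A + 0.5B) = √5.6875 ≈ 2.3848

2.3848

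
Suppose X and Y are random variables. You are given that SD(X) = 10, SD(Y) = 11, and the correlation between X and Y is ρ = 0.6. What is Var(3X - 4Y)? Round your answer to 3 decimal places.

1252.000

Var(X) = (10)² = 100;  Var(Y) = (11)² = 121
Cov(X,Y) = ρ·SD(X)·SD(Y) = 0.6·10·11 = 66
Var(3X - 4Y) = (3)²·Var(X) + (-4)²·Var(Y) + 2·(3)·(-4)·Cov(X,Y)
= 9·100 + 16·121 + -24·66 = 1252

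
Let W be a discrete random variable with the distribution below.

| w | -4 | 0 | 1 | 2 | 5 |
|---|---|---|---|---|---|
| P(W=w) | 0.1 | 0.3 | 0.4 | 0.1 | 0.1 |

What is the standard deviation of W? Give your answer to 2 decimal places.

2.10

E[W] = (-4)(0.1) + (0)(0.3) + (1)(0.4) + (2)(0.1) + (5)(0.1) = 0.7
E[W²] = (-4)²(0.1) + (0)²(0.3) + (1)²(0.4) + (2)²(0.1) + (5)²(0.1) = 4.9
V(W) = E[W²] − (E[W])² = 4.9 − (0.7)² = 4.41
sd(W) = √4.41 ≈ 2.10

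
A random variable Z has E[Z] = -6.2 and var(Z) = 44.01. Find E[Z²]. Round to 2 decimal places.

E[Z²] = var(Z) + (E[Z])² = 44.01 + (-6.2)² = 82.45

82.45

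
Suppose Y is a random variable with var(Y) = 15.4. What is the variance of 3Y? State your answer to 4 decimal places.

var(3Y) = (3)²·var(Y) = 9·15.4 = 138.6

138.6000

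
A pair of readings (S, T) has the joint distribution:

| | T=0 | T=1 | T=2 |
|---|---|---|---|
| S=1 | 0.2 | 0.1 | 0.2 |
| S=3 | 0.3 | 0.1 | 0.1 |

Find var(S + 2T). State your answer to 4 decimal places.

E[S] = 2,  E[T] = 0.8,  E[ST] = 1.4
var(S) = 5 − (2)² = 1;  var(T) = 1.4 − (0.8)² = 0.76
Cov(S,T) = 1.4 − (2)(0.8) = -0.2
var(S + 2T) = (1)²·1 + (2)²·0.76 + 2·(1)·(2)·-0.2 = 3.24

3.2400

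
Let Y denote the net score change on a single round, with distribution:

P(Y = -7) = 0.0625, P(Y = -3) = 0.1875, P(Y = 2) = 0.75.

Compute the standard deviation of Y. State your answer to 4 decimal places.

2.7386

E[Y] = (-7)(0.0625) + (-3)(0.1875) + (2)(0.75) = 0.5
E[Y²] = (-7)²(0.0625) + (-3)²(0.1875) + (2)²(0.75) = 7.75
var(Y) = E[Y²] − (E[Y])² = 7.75 − (0.5)² = 7.5
SD(Y) = √7.5 ≈ 2.7386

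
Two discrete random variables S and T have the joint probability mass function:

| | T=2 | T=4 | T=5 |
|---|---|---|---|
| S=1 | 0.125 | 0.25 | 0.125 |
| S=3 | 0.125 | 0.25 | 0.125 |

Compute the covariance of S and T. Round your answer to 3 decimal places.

E[S] = 2,  E[T] = 3.75
E[ST] = 7.5
Cov(S,T) = E[ST] − E[S]E[T] = 7.5 − (2)(3.75) = 0

0.000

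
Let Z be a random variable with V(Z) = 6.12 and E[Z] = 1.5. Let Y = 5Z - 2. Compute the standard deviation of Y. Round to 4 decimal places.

V(5Z - 2) = (5)²·6.12 = 153
SD(Y) = √153 ≈ 12.3693

12.3693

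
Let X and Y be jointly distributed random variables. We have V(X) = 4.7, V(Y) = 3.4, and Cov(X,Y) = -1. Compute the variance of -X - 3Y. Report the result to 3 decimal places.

29.300

V(-X - 3Y) = (-1)²·V(X) + (-3)²·V(Y) + 2·(-1)·(-3)·Cov(X,Y)
= 1·4.7 + 9·3.4 + 6·-1 = 29.3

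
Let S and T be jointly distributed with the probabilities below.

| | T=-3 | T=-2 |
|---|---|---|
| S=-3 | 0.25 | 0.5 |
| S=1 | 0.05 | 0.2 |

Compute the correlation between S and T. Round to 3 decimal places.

E[S] = -2,  E[T] = -2.3
E[ST] = 4.7
Cov(S,T) = E[ST] − E[S]E[T] = 4.7 − (-2)(-2.3) = 0.1
Var(S) = 3,  Var(T) = 0.21
ρ = 0.1 / √(3·0.21) ≈ 0.126

0.126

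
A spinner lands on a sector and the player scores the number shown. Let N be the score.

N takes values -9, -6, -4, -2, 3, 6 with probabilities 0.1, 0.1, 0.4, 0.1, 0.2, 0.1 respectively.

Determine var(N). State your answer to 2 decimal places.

E[N] = (-9)(0.1) + (-6)(0.1) + (-4)(0.4) + (-2)(0.1) + (3)(0.2) + (6)(0.1) = -2.1
E[N²] = (-9)²(0.1) + (-6)²(0.1) + (-4)²(0.4) + (-2)²(0.1) + (3)²(0.2) + (6)²(0.1) = 23.9
var(N) = E[N²] − (E[N])² = 23.9 − (-2.1)² = 19.49

19.49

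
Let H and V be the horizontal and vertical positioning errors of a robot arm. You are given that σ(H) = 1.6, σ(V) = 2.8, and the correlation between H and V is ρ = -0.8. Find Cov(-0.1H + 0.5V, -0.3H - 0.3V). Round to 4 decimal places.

Var(H) = (1.6)² = 2.56;  Var(V) = (2.8)² = 7.84
Cov(H,V) = ρ·σ(H)·σ(V) = -0.8·1.6·2.8 = -3.584
Cov(-0.1H + 0.5V, -0.3H - 0.3V) = (-0.1)(-0.3)Var(H) + (0.5)(-0.3)Var(V) + [(-0.1)(-0.3) + (0.5)(-0.3)]Cov(H,V)
= 0.03·2.56 + -0.15·7.84 + -0.12·-3.584 = -0.66912

-0.6691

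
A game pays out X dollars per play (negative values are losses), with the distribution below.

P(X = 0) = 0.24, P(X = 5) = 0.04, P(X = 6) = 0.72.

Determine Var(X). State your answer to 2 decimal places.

6.49

E[X] = (0)(0.24) + (5)(0.04) + (6)(0.72) = 4.52
E[X²] = (0)²(0.24) + (5)²(0.04) + (6)²(0.72) = 26.92
Var(X) = E[X²] − (E[X])² = 26.92 − (4.52)² = 6.4896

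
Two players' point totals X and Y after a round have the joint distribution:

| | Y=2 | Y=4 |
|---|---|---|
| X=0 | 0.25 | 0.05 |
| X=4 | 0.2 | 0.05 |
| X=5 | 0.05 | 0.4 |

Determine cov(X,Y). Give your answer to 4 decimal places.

E[X] = 3.25,  E[Y] = 3
E[XY] = 10.9
cov(X,Y) = E[XY] − E[X]E[Y] = 10.9 − (3.25)(3) = 1.15

1.1500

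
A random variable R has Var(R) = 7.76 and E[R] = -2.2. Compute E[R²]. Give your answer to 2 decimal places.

E[R²] = Var(R) + (E[R])² = 7.76 + (-2.2)² = 12.6

12.60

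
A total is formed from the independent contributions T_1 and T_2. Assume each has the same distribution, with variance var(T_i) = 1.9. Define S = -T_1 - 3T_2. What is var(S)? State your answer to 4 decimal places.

19.0000

By independence, var(S) = (-1)²var(T_1) + (-3)²var(T_2)
= (-1)²·1.9 + (-3)²·1.9 = 19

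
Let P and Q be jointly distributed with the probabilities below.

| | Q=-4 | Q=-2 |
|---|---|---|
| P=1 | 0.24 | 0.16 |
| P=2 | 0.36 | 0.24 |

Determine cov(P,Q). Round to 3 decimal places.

0.000

E[P] = 1.6,  E[Q] = -3.2
E[PQ] = -5.12
cov(P,Q) = E[PQ] − E[P]E[Q] = -5.12 − (1.6)(-3.2) = 0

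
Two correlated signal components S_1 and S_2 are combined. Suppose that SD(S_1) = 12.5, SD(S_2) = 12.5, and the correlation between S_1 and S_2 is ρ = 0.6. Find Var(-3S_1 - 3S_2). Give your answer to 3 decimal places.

Var(S_1) = (12.5)² = 156.25;  Var(S_2) = (12.5)² = 156.25
Cov(S_1,S_2) = ρ·SD(S_1)·SD(S_2) = 0.6·12.5·12.5 = 93.75
Var(-3S_1 - 3S_2) = (-3)²·Var(S_1) + (-3)²·Var(S_2) + 2·(-3)·(-3)·Cov(S_1,S_2)
= 9·156.25 + 9·156.25 + 18·93.75 = 4500

4500.000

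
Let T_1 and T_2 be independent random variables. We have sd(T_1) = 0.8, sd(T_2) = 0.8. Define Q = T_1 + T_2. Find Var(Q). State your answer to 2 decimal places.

Var(T_1) = 0.64, Var(T_2) = 0.64
By independence, Var(Q) = (1)²Var(T_1) + (1)²Var(T_2)
= (1)²·0.64 + (1)²·0.64 = 1.28

1.28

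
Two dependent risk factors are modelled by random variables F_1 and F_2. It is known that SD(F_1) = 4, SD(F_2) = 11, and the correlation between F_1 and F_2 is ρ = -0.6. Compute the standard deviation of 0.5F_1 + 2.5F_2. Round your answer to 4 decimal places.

Var(F_1) = (4)² = 16;  Var(F_2) = (11)² = 121
cov(F_1,F_2) = ρ·SD(F_1)·SD(F_2) = -0.6·4·11 = -26.4
Var(0.5F_1 + 2.5F_2) = (0.5)²·Var(F_1) + (2.5)²·Var(F_2) + 2·(0.5)·(2.5)·cov(F_1,F_2)
= 0.25·16 + 6.25·121 + 2.5·-26.4 = 694.25
SD(0.5F_1 + 2.5F_2) = √694.25 ≈ 26.3486

26.3486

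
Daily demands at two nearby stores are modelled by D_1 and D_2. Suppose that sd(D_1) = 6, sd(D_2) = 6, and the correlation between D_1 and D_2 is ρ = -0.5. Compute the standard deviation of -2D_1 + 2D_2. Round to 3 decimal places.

var(D_1) = (6)² = 36;  var(D_2) = (6)² = 36
Cov(D_1,D_2) = ρ·sd(D_1)·sd(D_2) = -0.5·6·6 = -18
var(-2D_1 + 2D_2) = (-2)²·var(D_1) + (2)²·var(D_2) + 2·(-2)·(2)·Cov(D_1,D_2)
= 4·36 + 4·36 + -8·-18 = 432
sd(-2D_1 + 2D_2) = √432 ≈ 20.785

20.785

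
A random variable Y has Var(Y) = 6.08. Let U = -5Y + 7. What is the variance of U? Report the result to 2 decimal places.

152.00

Var(-5Y + 7) = (-5)²·Var(Y) = 25·6.08 = 152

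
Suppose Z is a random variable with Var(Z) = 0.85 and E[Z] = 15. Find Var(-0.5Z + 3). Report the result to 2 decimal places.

0.21

Var(-0.5Z + 3) = (-0.5)²·Var(Z) = 0.25·0.85 = 0.2125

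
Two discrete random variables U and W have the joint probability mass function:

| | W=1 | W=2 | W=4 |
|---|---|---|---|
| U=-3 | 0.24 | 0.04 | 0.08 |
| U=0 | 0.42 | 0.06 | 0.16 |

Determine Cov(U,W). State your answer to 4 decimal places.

0.0456

E[U] = -1.08,  E[W] = 1.82
E[UW] = -1.92
Cov(U,W) = E[UW] − E[U]E[W] = -1.92 − (-1.08)(1.82) = 0.0456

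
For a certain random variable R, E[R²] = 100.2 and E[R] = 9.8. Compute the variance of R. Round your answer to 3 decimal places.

V(R) = 100.2 − (9.8)² = 4.16

4.160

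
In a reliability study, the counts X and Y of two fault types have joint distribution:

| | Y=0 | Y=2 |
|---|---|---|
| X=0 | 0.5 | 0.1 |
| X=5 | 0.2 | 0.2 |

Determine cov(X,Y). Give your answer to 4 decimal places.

0.8000

E[X] = 2,  E[Y] = 0.6
E[XY] = 2
cov(X,Y) = E[XY] − E[X]E[Y] = 2 − (2)(0.6) = 0.8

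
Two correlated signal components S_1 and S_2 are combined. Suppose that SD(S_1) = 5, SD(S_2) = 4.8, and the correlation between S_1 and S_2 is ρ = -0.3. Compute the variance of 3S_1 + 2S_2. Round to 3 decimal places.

var(S_1) = (5)² = 25;  var(S_2) = (4.8)² = 23.04
Cov(S_1,S_2) = ρ·SD(S_1)·SD(S_2) = -0.3·5·4.8 = -7.2
var(3S_1 + 2S_2) = (3)²·var(S_1) + (2)²·var(S_2) + 2·(3)·(2)·Cov(S_1,S_2)
= 9·25 + 4·23.04 + 12·-7.2 = 230.76

230.760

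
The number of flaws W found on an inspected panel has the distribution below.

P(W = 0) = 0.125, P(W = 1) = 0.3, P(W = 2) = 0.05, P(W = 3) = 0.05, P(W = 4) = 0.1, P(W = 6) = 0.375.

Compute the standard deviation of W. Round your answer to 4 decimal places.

2.4104

E[W] = (0)(0.125) + (1)(0.3) + (2)(0.05) + (3)(0.05) + (4)(0.1) + (6)(0.375) = 3.2
E[W²] = (0)²(0.125) + (1)²(0.3) + (2)²(0.05) + (3)²(0.05) + (4)²(0.1) + (6)²(0.375) = 16.05
V(W) = E[W²] − (E[W])² = 16.05 − (3.2)² = 5.81
SD(W) = √5.81 ≈ 2.4104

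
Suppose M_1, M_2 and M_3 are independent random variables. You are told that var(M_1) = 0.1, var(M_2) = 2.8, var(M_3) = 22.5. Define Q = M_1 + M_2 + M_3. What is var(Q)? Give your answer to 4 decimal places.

25.4000

By independence, var(Q) = (1)²var(M_1) + (1)²var(M_2) + (1)²var(M_3)
= (1)²·0.1 + (1)²·2.8 + (1)²·22.5 = 25.4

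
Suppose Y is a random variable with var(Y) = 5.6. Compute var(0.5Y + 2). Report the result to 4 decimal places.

1.4000

var(0.5Y + 2) = (0.5)²·var(Y) = 0.25·5.6 = 1.4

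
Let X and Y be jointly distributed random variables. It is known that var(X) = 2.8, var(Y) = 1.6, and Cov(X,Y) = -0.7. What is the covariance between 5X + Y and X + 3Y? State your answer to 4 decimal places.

7.6000

Cov(5X + Y, X + 3Y) = (5)(1)var(X) + (1)(3)var(Y) + [(5)(3) + (1)(1)]Cov(X,Y)
= 5·2.8 + 3·1.6 + 16·-0.7 = 7.6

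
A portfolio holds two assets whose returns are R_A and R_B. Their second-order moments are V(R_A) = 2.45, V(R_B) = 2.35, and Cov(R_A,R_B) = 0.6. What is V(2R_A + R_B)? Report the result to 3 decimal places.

V(2R_A + R_B) = (2)²·V(R_A) + (1)²·V(R_B) + 2·(2)·(1)·Cov(R_A,R_B)
= 4·2.45 + 1·2.35 + 4·0.6 = 14.55

14.550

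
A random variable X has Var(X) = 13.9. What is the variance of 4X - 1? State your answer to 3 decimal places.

222.400

Var(4X - 1) = (4)²·Var(X) = 16·13.9 = 222.4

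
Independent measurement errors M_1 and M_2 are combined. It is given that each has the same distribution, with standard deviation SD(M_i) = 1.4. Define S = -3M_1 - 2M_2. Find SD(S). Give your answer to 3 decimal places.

V(M_i) = (1.4)² = 1.96
By independence, V(S) = (-3)²V(M_1) + (-2)²V(M_2)
= (-3)²·1.96 + (-2)²·1.96 = 25.48
SD(S) = √25.48 ≈ 5.048

5.048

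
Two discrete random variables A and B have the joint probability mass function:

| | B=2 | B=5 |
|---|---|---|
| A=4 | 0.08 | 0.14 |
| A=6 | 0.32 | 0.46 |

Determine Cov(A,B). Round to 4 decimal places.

E[A] = 5.56,  E[B] = 3.8
E[AB] = 21.08
Cov(A,B) = E[AB] − E[A]E[B] = 21.08 − (5.56)(3.8) = -0.048

-0.0480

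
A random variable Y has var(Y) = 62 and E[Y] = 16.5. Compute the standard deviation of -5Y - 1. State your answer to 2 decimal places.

39.37

var(-5Y - 1) = (-5)²·62 = 1550
SD(-5Y - 1) = √1550 ≈ 39.37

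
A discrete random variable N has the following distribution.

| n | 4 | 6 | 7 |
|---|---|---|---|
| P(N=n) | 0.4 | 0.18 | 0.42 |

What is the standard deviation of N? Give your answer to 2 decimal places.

1.37

E[N] = (4)(0.4) + (6)(0.18) + (7)(0.42) = 5.62
E[N²] = (4)²(0.4) + (6)²(0.18) + (7)²(0.42) = 33.46
Var(N) = E[N²] − (E[N])² = 33.46 − (5.62)² = 1.8756
SD(N) = √1.8756 ≈ 1.37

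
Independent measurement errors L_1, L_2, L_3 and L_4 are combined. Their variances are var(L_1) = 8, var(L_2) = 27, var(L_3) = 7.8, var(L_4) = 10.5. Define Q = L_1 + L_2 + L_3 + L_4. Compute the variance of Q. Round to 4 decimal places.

53.3000

By independence, var(Q) = (1)²var(L_1) + (1)²var(L_2) + (1)²var(L_3) + (1)²var(L_4)
= (1)²·8 + (1)²·27 + (1)²·7.8 + (1)²·10.5 = 53.3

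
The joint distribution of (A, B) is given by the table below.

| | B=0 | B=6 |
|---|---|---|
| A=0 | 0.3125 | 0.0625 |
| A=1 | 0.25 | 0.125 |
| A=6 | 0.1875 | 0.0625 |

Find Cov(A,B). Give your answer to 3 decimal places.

0.188

E[A] = 1.875,  E[B] = 1.5
E[AB] = 3
Cov(A,B) = E[AB] − E[A]E[B] = 3 − (1.875)(1.5) = 0.1875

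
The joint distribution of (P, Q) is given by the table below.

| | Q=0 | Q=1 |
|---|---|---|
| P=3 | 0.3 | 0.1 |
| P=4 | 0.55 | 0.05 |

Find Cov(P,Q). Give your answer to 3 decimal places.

E[P] = 3.6,  E[Q] = 0.15
E[PQ] = 0.5
Cov(P,Q) = E[PQ] − E[P]E[Q] = 0.5 − (3.6)(0.15) = -0.04

-0.040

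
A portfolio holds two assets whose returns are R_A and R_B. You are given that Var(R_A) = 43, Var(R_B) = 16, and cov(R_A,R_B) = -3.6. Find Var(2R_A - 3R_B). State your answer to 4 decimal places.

Var(2R_A - 3R_B) = (2)²·Var(R_A) + (-3)²·Var(R_B) + 2·(2)·(-3)·cov(R_A,R_B)
= 4·43 + 9·16 + -12·-3.6 = 359.2

359.2000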